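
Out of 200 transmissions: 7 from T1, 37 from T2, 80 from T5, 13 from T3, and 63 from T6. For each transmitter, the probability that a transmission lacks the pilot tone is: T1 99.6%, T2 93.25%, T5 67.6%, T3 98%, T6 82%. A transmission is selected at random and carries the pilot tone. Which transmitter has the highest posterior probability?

Taking complements, P(pilot | each) = T1 0.004, T2 0.0675, T5 0.324, T3 0.02, T6 0.18.
By Bayes' rule, posterior ∝ prior × likelihood:
  T1: 0.035 × 0.004 = 0.00014
  T2: 0.185 × 0.0675 = 0.0124875
  T5: 0.4 × 0.324 = 0.1296
  T3: 0.065 × 0.02 = 0.0013
  T6: 0.315 × 0.18 = 0.0567
Sum = 0.2002275.
Largest term belongs to T5, so T5 is most probable.

T5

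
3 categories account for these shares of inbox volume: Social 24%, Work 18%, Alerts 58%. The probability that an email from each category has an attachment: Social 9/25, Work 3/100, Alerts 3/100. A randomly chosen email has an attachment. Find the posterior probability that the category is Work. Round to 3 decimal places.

0.049

Compute prior × likelihood for every hypothesis:
  Social: 0.24 × 0.36 = 0.0864
  Work: 0.18 × 0.03 = 0.0054
  Alerts: 0.58 × 0.03 = 0.0174
Normalizing constant = 0.1092.
P(Work | evidence) = 0.0054 / 0.1092 ≈ 0.049.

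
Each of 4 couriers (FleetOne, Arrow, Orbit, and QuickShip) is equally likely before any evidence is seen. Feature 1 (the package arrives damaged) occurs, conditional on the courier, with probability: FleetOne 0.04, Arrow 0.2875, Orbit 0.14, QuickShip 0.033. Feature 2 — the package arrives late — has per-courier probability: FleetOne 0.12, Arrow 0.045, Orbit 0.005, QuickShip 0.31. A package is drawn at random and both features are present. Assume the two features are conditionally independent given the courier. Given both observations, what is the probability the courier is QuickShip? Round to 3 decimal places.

With a uniform prior (1/4 each), posterior ∝ likelihood:
  FleetOne: 0.04 × 0.12 = 0.0048
  Arrow: 0.2875 × 0.045 = 0.0129375
  Orbit: 0.14 × 0.005 = 0.0007
  QuickShip: 0.033 × 0.31 = 0.01023
Total = 0.0286675.
P(QuickShip | evidence) = 0.01023 / 0.0286675 ≈ 0.357.

0.357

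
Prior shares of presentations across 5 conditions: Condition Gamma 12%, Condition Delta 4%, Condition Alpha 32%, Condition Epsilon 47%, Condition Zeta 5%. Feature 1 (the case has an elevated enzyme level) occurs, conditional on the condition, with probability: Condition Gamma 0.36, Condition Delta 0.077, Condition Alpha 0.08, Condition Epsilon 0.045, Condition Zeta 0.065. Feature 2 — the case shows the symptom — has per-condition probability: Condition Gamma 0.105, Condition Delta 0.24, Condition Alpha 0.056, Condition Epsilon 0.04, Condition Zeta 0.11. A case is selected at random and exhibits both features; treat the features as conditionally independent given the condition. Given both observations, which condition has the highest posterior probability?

Compute prior × likelihood for every hypothesis:
  Condition Gamma: 0.12 × 0.36 × 0.105 = 0.004536
  Condition Delta: 0.04 × 0.077 × 0.24 = 0.0007392
  Condition Alpha: 0.32 × 0.08 × 0.056 = 0.0014336
  Condition Epsilon: 0.47 × 0.045 × 0.04 = 0.000846
  Condition Zeta: 0.05 × 0.065 × 0.11 = 0.0003575
Total = 0.0079123.
Largest term belongs to Condition Gamma, so Condition Gamma is most probable.

Condition Gamma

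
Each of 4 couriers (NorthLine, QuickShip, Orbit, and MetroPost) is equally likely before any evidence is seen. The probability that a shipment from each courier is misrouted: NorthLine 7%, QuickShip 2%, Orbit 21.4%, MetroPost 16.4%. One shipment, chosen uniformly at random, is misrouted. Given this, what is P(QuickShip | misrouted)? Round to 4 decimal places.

0.0427

With a uniform prior (1/4 each), posterior ∝ likelihood:
  NorthLine: 0.07
  QuickShip: 0.02
  Orbit: 0.214
  MetroPost: 0.164
Normalizing constant = 0.468.
P(QuickShip | evidence) = 0.02 / 0.468 ≈ 0.0427.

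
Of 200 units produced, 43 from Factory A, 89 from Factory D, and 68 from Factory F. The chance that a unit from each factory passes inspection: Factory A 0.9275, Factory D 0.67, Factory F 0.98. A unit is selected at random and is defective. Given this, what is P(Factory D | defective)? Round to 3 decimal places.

0.868

Taking complements, P(defective | each) = Factory A 0.0725, Factory D 0.33, Factory F 0.02.
By Bayes' rule, posterior ∝ prior × likelihood:
  Factory A: 0.215 × 0.0725 = 0.0155875
  Factory D: 0.445 × 0.33 = 0.14685
  Factory F: 0.34 × 0.02 = 0.0068
Total = 0.1692375.
P(Factory D | evidence) = 0.14685 / 0.1692375 ≈ 0.868.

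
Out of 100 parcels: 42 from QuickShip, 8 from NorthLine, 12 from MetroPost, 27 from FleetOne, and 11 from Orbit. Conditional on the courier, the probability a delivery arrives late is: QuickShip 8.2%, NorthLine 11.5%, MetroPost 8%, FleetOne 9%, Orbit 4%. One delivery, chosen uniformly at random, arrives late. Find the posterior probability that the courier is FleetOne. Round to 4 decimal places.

0.2966

Prior × likelihood for each hypothesis:
  QuickShip: 0.42 × 0.082 = 0.03444
  NorthLine: 0.08 × 0.115 = 0.0092
  MetroPost: 0.12 × 0.08 = 0.0096
  FleetOne: 0.27 × 0.09 = 0.0243
  Orbit: 0.11 × 0.04 = 0.0044
Sum = 0.08194.
P(FleetOne | evidence) = 0.0243 / 0.08194 ≈ 0.2966.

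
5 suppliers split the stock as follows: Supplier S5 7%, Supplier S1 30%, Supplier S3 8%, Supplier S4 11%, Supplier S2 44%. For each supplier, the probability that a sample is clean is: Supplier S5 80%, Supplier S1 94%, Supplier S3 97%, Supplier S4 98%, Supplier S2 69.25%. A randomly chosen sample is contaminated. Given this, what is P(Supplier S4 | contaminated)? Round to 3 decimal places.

0.013

Taking complements, P(contaminated | each) = Supplier S5 0.2, Supplier S1 0.06, Supplier S3 0.03, Supplier S4 0.02, Supplier S2 0.3075.
Compute prior × likelihood for every hypothesis:
  Supplier S5: 0.07 × 0.2 = 0.014
  Supplier S1: 0.3 × 0.06 = 0.018
  Supplier S3: 0.08 × 0.03 = 0.0024
  Supplier S4: 0.11 × 0.02 = 0.0022
  Supplier S2: 0.44 × 0.3075 = 0.1353
Total = 0.1719.
P(Supplier S4 | evidence) = 0.0022 / 0.1719 ≈ 0.013.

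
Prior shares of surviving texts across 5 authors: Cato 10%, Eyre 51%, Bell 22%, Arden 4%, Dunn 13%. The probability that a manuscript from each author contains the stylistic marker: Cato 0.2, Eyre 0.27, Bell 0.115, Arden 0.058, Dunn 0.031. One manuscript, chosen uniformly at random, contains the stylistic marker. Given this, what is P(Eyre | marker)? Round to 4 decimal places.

By Bayes' rule, posterior ∝ prior × likelihood:
  Cato: 0.1 × 0.2 = 0.02
  Eyre: 0.51 × 0.27 = 0.1377
  Bell: 0.22 × 0.115 = 0.0253
  Arden: 0.04 × 0.058 = 0.00232
  Dunn: 0.13 × 0.031 = 0.00403
Sum = 0.18935.
P(Eyre | evidence) = 0.1377 / 0.18935 ≈ 0.7272.

0.7272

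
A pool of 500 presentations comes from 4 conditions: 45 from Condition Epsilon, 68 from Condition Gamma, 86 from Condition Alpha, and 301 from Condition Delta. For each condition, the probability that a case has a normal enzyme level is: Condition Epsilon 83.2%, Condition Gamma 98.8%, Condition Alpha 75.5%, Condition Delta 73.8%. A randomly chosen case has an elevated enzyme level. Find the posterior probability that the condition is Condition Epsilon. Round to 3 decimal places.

0.070

Taking complements, P(elevated | each) = Condition Epsilon 0.168, Condition Gamma 0.012, Condition Alpha 0.245, Condition Delta 0.262.
Unnormalized posteriors (prior × likelihood):
  Condition Epsilon: 0.09 × 0.168 = 0.01512
  Condition Gamma: 0.136 × 0.012 = 0.001632
  Condition Alpha: 0.172 × 0.245 = 0.04214
  Condition Delta: 0.602 × 0.262 = 0.157724
Sum = 0.216616.
P(Condition Epsilon | evidence) = 0.01512 / 0.216616 ≈ 0.070.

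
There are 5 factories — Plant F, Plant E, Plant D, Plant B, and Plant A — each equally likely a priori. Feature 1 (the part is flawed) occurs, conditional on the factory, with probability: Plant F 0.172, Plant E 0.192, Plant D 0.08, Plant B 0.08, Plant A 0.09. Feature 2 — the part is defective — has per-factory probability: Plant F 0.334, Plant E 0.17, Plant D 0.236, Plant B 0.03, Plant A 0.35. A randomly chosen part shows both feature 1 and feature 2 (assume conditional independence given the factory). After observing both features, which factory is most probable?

Since the prior is uniform, the posterior is proportional to the likelihood:
  Plant F: 0.172 × 0.334 = 0.057448
  Plant E: 0.192 × 0.17 = 0.03264
  Plant D: 0.08 × 0.236 = 0.01888
  Plant B: 0.08 × 0.03 = 0.0024
  Plant A: 0.09 × 0.35 = 0.0315
Normalizing constant = 0.142868.
Largest term belongs to Plant F, so Plant F is most probable.

Plant F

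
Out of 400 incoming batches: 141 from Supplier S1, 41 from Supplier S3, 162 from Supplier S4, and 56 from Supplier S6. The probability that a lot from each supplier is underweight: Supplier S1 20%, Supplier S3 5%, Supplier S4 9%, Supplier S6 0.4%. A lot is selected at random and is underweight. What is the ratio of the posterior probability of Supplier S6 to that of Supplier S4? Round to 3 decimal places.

0.015

By Bayes' rule, posterior ∝ prior × likelihood:
  Supplier S1: 0.3525 × 0.2 = 0.0705
  Supplier S3: 0.1025 × 0.05 = 0.005125
  Supplier S4: 0.405 × 0.09 = 0.03645
  Supplier S6: 0.14 × 0.004 = 0.00056
Sum = 0.112635.
The ratio is 0.00056 / 0.03645 (the normalizer cancels) = 0.015.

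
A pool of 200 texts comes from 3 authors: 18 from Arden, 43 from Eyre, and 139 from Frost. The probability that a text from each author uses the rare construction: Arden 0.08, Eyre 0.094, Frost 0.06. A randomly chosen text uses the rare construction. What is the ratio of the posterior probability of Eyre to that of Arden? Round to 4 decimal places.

2.8069

Compute prior × likelihood for every hypothesis:
  Arden: 0.09 × 0.08 = 0.0072
  Eyre: 0.215 × 0.094 = 0.02021
  Frost: 0.695 × 0.06 = 0.0417
Normalizing constant = 0.06911.
The ratio is 0.02021 / 0.0072 (the normalizer cancels) = 2.8069.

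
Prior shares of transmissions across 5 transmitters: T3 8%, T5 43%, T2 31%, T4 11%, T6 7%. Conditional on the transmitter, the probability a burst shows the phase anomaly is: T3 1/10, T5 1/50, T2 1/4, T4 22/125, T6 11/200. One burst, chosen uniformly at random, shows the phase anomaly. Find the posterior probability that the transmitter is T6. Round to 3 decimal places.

Unnormalized posteriors (prior × likelihood):
  T3: 0.08 × 0.1 = 0.008
  T5: 0.43 × 0.02 = 0.0086
  T2: 0.31 × 0.25 = 0.0775
  T4: 0.11 × 0.176 = 0.01936
  T6: 0.07 × 0.055 = 0.00385
Normalizing constant = 0.11731.
P(T6 | evidence) = 0.00385 / 0.11731 ≈ 0.033.

0.033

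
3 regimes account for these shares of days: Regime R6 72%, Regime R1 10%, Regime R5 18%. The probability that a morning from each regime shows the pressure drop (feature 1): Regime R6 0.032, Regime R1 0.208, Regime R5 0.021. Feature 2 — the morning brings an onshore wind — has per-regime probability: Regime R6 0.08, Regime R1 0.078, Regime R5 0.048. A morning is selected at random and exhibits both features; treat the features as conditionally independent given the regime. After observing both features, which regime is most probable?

Unnormalized posteriors (prior × likelihood):
  Regime R6: 0.72 × 0.032 × 0.08 = 0.0018432
  Regime R1: 0.1 × 0.208 × 0.078 = 0.0016224
  Regime R5: 0.18 × 0.021 × 0.048 = 0.00018144
Sum = 0.00364704.
Largest term belongs to Regime R6, so Regime R6 is most probable.

Regime R6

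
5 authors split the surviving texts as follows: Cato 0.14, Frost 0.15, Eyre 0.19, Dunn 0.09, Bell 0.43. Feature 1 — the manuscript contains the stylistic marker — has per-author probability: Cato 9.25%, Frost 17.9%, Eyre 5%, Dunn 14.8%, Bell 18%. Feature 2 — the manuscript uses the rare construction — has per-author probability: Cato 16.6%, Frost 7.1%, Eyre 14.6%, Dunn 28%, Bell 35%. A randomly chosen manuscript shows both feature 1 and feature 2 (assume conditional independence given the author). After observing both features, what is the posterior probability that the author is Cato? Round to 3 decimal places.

Compute prior × likelihood for every hypothesis:
  Cato: 0.14 × 0.0925 × 0.166 = 0.0021497
  Frost: 0.15 × 0.179 × 0.071 = 0.00190635
  Eyre: 0.19 × 0.05 × 0.146 = 0.001387
  Dunn: 0.09 × 0.148 × 0.28 = 0.0037296
  Bell: 0.43 × 0.18 × 0.35 = 0.02709
Sum = 0.03626265.
P(Cato | evidence) = 0.0021497 / 0.03626265 ≈ 0.059.

0.059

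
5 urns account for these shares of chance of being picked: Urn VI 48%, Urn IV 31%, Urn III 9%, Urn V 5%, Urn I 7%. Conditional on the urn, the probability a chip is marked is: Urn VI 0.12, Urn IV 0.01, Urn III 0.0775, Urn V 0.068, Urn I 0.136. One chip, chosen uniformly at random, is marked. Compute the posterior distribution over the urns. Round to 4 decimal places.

By Bayes' rule, posterior ∝ prior × likelihood:
  Urn VI: 0.48 × 0.12 = 0.0576
  Urn IV: 0.31 × 0.01 = 0.0031
  Urn III: 0.09 × 0.0775 = 0.006975
  Urn V: 0.05 × 0.068 = 0.0034
  Urn I: 0.07 × 0.136 = 0.00952
Total = 0.080595.
P(Urn VI | marked) = 0.0576/0.080595 ≈ 0.7147
P(Urn IV | marked) = 0.0031/0.080595 ≈ 0.0385
P(Urn III | marked) = 0.006975/0.080595 ≈ 0.0865
P(Urn V | marked) = 0.0034/0.080595 ≈ 0.0422
P(Urn I | marked) = 0.00952/0.080595 ≈ 0.1181

Urn VI 0.7147, Urn IV 0.0385, Urn III 0.0865, Urn V 0.0422, Urn I 0.1181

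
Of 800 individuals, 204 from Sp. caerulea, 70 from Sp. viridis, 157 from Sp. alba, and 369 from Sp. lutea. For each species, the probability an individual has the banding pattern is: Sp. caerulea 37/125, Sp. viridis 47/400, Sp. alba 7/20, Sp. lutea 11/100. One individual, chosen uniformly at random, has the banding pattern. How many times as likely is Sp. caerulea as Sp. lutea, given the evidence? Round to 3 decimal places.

1.488

Unnormalized posteriors (prior × likelihood):
  Sp. caerulea: 0.255 × 0.296 = 0.07548
  Sp. viridis: 0.0875 × 0.1175 = 0.01028125
  Sp. alba: 0.19625 × 0.35 = 0.0686875
  Sp. lutea: 0.46125 × 0.11 = 0.0507375
Normalizing constant = 0.20518625.
The ratio is 0.07548 / 0.0507375 (the normalizer cancels) = 1.488.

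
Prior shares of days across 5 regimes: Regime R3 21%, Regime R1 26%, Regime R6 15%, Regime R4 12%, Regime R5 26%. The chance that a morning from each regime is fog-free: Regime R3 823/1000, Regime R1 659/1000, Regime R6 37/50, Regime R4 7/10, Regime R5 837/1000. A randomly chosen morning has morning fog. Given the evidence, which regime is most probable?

Regime R1

Taking complements, P(fog | each) = Regime R3 0.177, Regime R1 0.341, Regime R6 0.26, Regime R4 0.3, Regime R5 0.163.
Unnormalized posteriors (prior × likelihood):
  Regime R3: 0.21 × 0.177 = 0.03717
  Regime R1: 0.26 × 0.341 = 0.08866
  Regime R6: 0.15 × 0.26 = 0.039
  Regime R4: 0.12 × 0.3 = 0.036
  Regime R5: 0.26 × 0.163 = 0.04238
Normalizing constant = 0.24321.
Largest term belongs to Regime R1, so Regime R1 is most probable.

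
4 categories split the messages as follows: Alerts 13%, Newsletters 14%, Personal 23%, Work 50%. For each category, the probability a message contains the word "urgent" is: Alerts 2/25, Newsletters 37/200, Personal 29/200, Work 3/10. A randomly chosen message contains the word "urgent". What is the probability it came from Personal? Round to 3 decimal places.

0.152

Unnormalized posteriors (prior × likelihood):
  Alerts: 0.13 × 0.08 = 0.0104
  Newsletters: 0.14 × 0.185 = 0.0259
  Personal: 0.23 × 0.145 = 0.03335
  Work: 0.5 × 0.3 = 0.15
Sum = 0.21965.
P(Personal | evidence) = 0.03335 / 0.21965 ≈ 0.152.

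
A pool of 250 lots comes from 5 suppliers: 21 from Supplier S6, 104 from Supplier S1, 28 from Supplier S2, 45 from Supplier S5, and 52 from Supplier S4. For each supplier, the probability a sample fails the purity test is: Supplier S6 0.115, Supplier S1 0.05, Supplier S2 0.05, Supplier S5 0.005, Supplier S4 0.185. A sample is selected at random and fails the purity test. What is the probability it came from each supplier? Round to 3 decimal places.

Supplier S6 0.128, Supplier S1 0.276, Supplier S2 0.074, Supplier S5 0.012, Supplier S4 0.510

Prior × likelihood for each hypothesis:
  Supplier S6: 0.084 × 0.115 = 0.00966
  Supplier S1: 0.416 × 0.05 = 0.0208
  Supplier S2: 0.112 × 0.05 = 0.0056
  Supplier S5: 0.18 × 0.005 = 0.0009
  Supplier S4: 0.208 × 0.185 = 0.03848
Normalizing constant = 0.07544.
P(Supplier S6 | off-spec) = 0.00966/0.07544 ≈ 0.128
P(Supplier S1 | off-spec) = 0.0208/0.07544 ≈ 0.276
P(Supplier S2 | off-spec) = 0.0056/0.07544 ≈ 0.074
P(Supplier S5 | off-spec) = 0.0009/0.07544 ≈ 0.012
P(Supplier S4 | off-spec) = 0.03848/0.07544 ≈ 0.510
(Check: 0.128+0.276+0.074+0.012+0.510 = 1.000.)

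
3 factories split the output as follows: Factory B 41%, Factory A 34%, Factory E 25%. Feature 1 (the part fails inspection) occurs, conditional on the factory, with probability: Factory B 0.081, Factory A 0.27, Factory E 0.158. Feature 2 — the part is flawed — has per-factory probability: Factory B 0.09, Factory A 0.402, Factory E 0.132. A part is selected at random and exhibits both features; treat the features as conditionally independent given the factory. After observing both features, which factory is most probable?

Unnormalized posteriors (prior × likelihood):
  Factory B: 0.41 × 0.081 × 0.09 = 0.0029889
  Factory A: 0.34 × 0.27 × 0.402 = 0.0369036
  Factory E: 0.25 × 0.158 × 0.132 = 0.005214
Sum = 0.0451065.
Largest term belongs to Factory A, so Factory A is most probable.

Factory A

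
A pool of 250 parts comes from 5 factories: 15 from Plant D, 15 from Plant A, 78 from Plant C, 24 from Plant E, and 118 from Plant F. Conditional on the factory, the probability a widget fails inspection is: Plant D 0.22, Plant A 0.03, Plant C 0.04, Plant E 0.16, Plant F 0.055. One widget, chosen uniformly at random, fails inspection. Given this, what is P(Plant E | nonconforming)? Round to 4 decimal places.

Unnormalized posteriors (prior × likelihood):
  Plant D: 0.06 × 0.22 = 0.0132
  Plant A: 0.06 × 0.03 = 0.0018
  Plant C: 0.312 × 0.04 = 0.01248
  Plant E: 0.096 × 0.16 = 0.01536
  Plant F: 0.472 × 0.055 = 0.02596
Sum = 0.0688.
P(Plant E | evidence) = 0.01536 / 0.0688 ≈ 0.2233.

0.2233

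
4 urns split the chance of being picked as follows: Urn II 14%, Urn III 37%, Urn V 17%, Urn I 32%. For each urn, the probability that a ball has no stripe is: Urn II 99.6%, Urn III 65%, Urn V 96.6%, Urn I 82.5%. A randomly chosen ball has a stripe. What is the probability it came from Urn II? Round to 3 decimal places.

0.003

Taking complements, P(striped | each) = Urn II 0.004, Urn III 0.35, Urn V 0.034, Urn I 0.175.
Prior × likelihood for each hypothesis:
  Urn II: 0.14 × 0.004 = 0.00056
  Urn III: 0.37 × 0.35 = 0.1295
  Urn V: 0.17 × 0.034 = 0.00578
  Urn I: 0.32 × 0.175 = 0.056
Sum = 0.19184.
P(Urn II | evidence) = 0.00056 / 0.19184 ≈ 0.003.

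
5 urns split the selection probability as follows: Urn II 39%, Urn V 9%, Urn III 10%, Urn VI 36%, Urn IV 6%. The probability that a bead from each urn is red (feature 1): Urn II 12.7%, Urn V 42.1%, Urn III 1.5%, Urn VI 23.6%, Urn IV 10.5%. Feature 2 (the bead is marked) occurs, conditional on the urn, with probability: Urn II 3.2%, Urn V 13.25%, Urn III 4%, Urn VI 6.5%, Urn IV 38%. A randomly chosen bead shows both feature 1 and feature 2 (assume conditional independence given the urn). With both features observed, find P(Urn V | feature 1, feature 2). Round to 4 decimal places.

0.3443

By Bayes' rule, posterior ∝ prior × likelihood:
  Urn II: 0.39 × 0.127 × 0.032 = 0.00158496
  Urn V: 0.09 × 0.421 × 0.1325 = 0.005020425
  Urn III: 0.1 × 0.015 × 0.04 = 0.00006
  Urn VI: 0.36 × 0.236 × 0.065 = 0.0055224
  Urn IV: 0.06 × 0.105 × 0.38 = 0.002394
Total = 0.014581785.
P(Urn V | evidence) = 0.005020425 / 0.014581785 ≈ 0.3443.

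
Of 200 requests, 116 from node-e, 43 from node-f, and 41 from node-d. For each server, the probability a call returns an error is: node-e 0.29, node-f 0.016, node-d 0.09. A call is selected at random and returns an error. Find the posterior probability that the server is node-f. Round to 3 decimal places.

0.018

Compute prior × likelihood for every hypothesis:
  node-e: 0.58 × 0.29 = 0.1682
  node-f: 0.215 × 0.016 = 0.00344
  node-d: 0.205 × 0.09 = 0.01845
Normalizing constant = 0.19009.
P(node-f | evidence) = 0.00344 / 0.19009 ≈ 0.018.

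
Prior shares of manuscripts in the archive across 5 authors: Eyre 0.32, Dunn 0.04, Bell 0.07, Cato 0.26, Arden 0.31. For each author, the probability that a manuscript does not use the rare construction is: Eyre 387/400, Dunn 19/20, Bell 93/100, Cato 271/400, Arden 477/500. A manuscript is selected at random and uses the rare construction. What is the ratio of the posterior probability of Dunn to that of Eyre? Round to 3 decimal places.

Taking complements, P(rare-form | each) = Eyre 0.0325, Dunn 0.05, Bell 0.07, Cato 0.3225, Arden 0.046.
Prior × likelihood for each hypothesis:
  Eyre: 0.32 × 0.0325 = 0.0104
  Dunn: 0.04 × 0.05 = 0.002
  Bell: 0.07 × 0.07 = 0.0049
  Cato: 0.26 × 0.3225 = 0.08385
  Arden: 0.31 × 0.046 = 0.01426
Sum = 0.11541.
The ratio is 0.002 / 0.0104 (the normalizer cancels) = 0.192.

0.192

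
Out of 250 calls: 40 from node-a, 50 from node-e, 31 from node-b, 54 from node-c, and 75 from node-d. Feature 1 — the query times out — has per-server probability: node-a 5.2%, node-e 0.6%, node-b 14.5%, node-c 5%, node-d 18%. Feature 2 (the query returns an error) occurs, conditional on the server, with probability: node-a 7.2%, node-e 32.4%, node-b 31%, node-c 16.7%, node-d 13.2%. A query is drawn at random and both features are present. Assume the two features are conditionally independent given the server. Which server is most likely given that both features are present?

Prior × likelihood for each hypothesis:
  node-a: 0.16 × 0.052 × 0.072 = 0.00059904
  node-e: 0.2 × 0.006 × 0.324 = 0.0003888
  node-b: 0.124 × 0.145 × 0.31 = 0.0055738
  node-c: 0.216 × 0.05 × 0.167 = 0.0018036
  node-d: 0.3 × 0.18 × 0.132 = 0.007128
Normalizing constant = 0.01549324.
Largest term belongs to node-d, so node-d is most probable.

node-d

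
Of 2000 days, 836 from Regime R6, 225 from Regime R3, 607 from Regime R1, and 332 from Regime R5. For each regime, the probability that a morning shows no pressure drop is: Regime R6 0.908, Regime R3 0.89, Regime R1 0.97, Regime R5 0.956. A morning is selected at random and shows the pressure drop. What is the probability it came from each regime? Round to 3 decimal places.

Regime R6 0.572, Regime R3 0.184, Regime R1 0.135, Regime R5 0.109

Taking complements, P(drop | each) = Regime R6 0.092, Regime R3 0.11, Regime R1 0.03, Regime R5 0.044.
By Bayes' rule, posterior ∝ prior × likelihood:
  Regime R6: 0.418 × 0.092 = 0.038456
  Regime R3: 0.1125 × 0.11 = 0.012375
  Regime R1: 0.3035 × 0.03 = 0.009105
  Regime R5: 0.166 × 0.044 = 0.007304
Sum = 0.06724.
P(Regime R6 | drop) = 0.038456/0.06724 ≈ 0.572
P(Regime R3 | drop) = 0.012375/0.06724 ≈ 0.184
P(Regime R1 | drop) = 0.009105/0.06724 ≈ 0.135
P(Regime R5 | drop) = 0.007304/0.06724 ≈ 0.109
(Check: 0.572+0.184+0.135+0.109 = 1.000.)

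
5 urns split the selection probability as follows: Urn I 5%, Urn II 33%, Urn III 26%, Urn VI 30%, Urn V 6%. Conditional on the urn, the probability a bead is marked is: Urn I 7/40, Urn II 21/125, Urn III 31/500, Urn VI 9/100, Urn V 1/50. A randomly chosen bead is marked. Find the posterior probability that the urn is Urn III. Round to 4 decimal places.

0.1486

Compute prior × likelihood for every hypothesis:
  Urn I: 0.05 × 0.175 = 0.00875
  Urn II: 0.33 × 0.168 = 0.05544
  Urn III: 0.26 × 0.062 = 0.01612
  Urn VI: 0.3 × 0.09 = 0.027
  Urn V: 0.06 × 0.02 = 0.0012
Normalizing constant = 0.10851.
P(Urn III | evidence) = 0.01612 / 0.10851 ≈ 0.1486.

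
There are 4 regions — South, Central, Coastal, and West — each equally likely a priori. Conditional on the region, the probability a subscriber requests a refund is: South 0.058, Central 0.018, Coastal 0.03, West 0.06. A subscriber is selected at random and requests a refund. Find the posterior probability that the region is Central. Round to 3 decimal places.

0.108

With a uniform prior (1/4 each), posterior ∝ likelihood:
  South: 0.058
  Central: 0.018
  Coastal: 0.03
  West: 0.06
Sum = 0.166.
P(Central | evidence) = 0.018 / 0.166 ≈ 0.108.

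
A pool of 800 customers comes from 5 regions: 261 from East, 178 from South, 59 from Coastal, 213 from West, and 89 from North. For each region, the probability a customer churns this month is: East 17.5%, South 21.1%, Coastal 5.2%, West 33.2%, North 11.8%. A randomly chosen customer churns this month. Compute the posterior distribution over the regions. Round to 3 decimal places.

Prior × likelihood for each hypothesis:
  East: 0.32625 × 0.175 = 0.05709375
  South: 0.2225 × 0.211 = 0.0469475
  Coastal: 0.07375 × 0.052 = 0.003835
  West: 0.26625 × 0.332 = 0.088395
  North: 0.11125 × 0.118 = 0.0131275
Sum = 0.20939875.
P(East | churn) = 0.05709375/0.20939875 ≈ 0.273
P(South | churn) = 0.0469475/0.20939875 ≈ 0.224
P(Coastal | churn) = 0.003835/0.20939875 ≈ 0.018
P(West | churn) = 0.088395/0.20939875 ≈ 0.422
P(North | churn) = 0.0131275/0.20939875 ≈ 0.063
(Check: 0.273+0.224+0.018+0.422+0.063 = 1.000.)

East 0.273, South 0.224, Coastal 0.018, West 0.422, North 0.063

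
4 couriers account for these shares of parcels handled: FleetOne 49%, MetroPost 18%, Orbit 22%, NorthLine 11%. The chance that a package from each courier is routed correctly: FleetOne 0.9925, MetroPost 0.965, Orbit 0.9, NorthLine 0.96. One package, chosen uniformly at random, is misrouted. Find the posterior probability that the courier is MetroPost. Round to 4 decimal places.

0.1732

Taking complements, P(misrouted | each) = FleetOne 0.0075, MetroPost 0.035, Orbit 0.1, NorthLine 0.04.
Compute prior × likelihood for every hypothesis:
  FleetOne: 0.49 × 0.0075 = 0.003675
  MetroPost: 0.18 × 0.035 = 0.0063
  Orbit: 0.22 × 0.1 = 0.022
  NorthLine: 0.11 × 0.04 = 0.0044
Sum = 0.036375.
P(MetroPost | evidence) = 0.0063 / 0.036375 ≈ 0.1732.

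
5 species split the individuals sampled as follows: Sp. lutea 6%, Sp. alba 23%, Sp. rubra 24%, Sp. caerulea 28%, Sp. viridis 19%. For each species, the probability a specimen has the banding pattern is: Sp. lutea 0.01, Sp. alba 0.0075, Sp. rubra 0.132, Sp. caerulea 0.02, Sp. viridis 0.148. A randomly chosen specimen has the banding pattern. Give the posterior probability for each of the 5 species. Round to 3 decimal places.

Sp. lutea 0.009, Sp. alba 0.025, Sp. rubra 0.468, Sp. caerulea 0.083, Sp. viridis 0.415

Prior × likelihood for each hypothesis:
  Sp. lutea: 0.06 × 0.01 = 0.0006
  Sp. alba: 0.23 × 0.0075 = 0.001725
  Sp. rubra: 0.24 × 0.132 = 0.03168
  Sp. caerulea: 0.28 × 0.02 = 0.0056
  Sp. viridis: 0.19 × 0.148 = 0.02812
Sum = 0.067725.
P(Sp. lutea | banded) = 0.0006/0.067725 ≈ 0.009
P(Sp. alba | banded) = 0.001725/0.067725 ≈ 0.025
P(Sp. rubra | banded) = 0.03168/0.067725 ≈ 0.468
P(Sp. caerulea | banded) = 0.0056/0.067725 ≈ 0.083
P(Sp. viridis | banded) = 0.02812/0.067725 ≈ 0.415
(Check: 0.009+0.025+0.468+0.083+0.415 = 1.000.)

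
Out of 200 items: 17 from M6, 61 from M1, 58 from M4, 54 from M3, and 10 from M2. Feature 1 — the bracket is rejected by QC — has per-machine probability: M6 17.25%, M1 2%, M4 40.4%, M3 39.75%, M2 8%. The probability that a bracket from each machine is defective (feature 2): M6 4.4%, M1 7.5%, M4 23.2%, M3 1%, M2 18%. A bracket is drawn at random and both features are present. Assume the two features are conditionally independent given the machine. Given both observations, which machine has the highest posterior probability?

M4

Prior × likelihood for each hypothesis:
  M6: 0.085 × 0.1725 × 0.044 = 0.00064515
  M1: 0.305 × 0.02 × 0.075 = 0.0004575
  M4: 0.29 × 0.404 × 0.232 = 0.02718112
  M3: 0.27 × 0.3975 × 0.01 = 0.00107325
  M2: 0.05 × 0.08 × 0.18 = 0.00072
Total = 0.03007702.
Largest term belongs to M4, so M4 is most probable.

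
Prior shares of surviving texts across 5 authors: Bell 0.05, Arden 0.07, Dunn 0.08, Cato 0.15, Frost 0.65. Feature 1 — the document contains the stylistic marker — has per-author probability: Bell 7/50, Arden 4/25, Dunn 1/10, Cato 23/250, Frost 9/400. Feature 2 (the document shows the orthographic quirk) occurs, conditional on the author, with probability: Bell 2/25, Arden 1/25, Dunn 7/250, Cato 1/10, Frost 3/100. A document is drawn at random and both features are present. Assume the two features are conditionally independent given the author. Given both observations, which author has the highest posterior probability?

Unnormalized posteriors (prior × likelihood):
  Bell: 0.05 × 0.14 × 0.08 = 0.00056
  Arden: 0.07 × 0.16 × 0.04 = 0.000448
  Dunn: 0.08 × 0.1 × 0.028 = 0.000224
  Cato: 0.15 × 0.092 × 0.1 = 0.00138
  Frost: 0.65 × 0.0225 × 0.03 = 0.00043875
Normalizing constant = 0.00305075.
Largest term belongs to Cato, so Cato is most probable.

Cato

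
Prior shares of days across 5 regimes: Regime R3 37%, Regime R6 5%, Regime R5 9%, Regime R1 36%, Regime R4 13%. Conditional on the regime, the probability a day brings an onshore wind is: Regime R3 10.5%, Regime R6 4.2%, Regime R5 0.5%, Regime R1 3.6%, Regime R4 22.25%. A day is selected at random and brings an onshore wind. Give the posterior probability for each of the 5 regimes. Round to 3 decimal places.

Prior × likelihood for each hypothesis:
  Regime R3: 0.37 × 0.105 = 0.03885
  Regime R6: 0.05 × 0.042 = 0.0021
  Regime R5: 0.09 × 0.005 = 0.00045
  Regime R1: 0.36 × 0.036 = 0.01296
  Regime R4: 0.13 × 0.2225 = 0.028925
Total = 0.083285.
P(Regime R3 | onshore) = 0.03885/0.083285 ≈ 0.466
P(Regime R6 | onshore) = 0.0021/0.083285 ≈ 0.025
P(Regime R5 | onshore) = 0.00045/0.083285 ≈ 0.005
P(Regime R1 | onshore) = 0.01296/0.083285 ≈ 0.156
P(Regime R4 | onshore) = 0.028925/0.083285 ≈ 0.347

Regime R3 0.466, Regime R6 0.025, Regime R5 0.005, Regime R1 0.156, Regime R4 0.347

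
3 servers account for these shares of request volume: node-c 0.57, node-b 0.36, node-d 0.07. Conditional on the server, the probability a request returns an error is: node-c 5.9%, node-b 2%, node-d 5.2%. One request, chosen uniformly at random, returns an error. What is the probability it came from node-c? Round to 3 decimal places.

Unnormalized posteriors (prior × likelihood):
  node-c: 0.57 × 0.059 = 0.03363
  node-b: 0.36 × 0.02 = 0.0072
  node-d: 0.07 × 0.052 = 0.00364
Normalizing constant = 0.04447.
P(node-c | evidence) = 0.03363 / 0.04447 ≈ 0.756.

0.756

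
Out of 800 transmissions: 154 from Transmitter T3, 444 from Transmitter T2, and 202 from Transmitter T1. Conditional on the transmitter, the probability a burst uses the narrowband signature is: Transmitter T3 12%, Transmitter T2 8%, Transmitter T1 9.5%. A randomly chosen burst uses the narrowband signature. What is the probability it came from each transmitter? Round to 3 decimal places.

Compute prior × likelihood for every hypothesis:
  Transmitter T3: 0.1925 × 0.12 = 0.0231
  Transmitter T2: 0.555 × 0.08 = 0.0444
  Transmitter T1: 0.2525 × 0.095 = 0.0239875
Total = 0.0914875.
P(Transmitter T3 | narrowband) = 0.0231/0.0914875 ≈ 0.252
P(Transmitter T2 | narrowband) = 0.0444/0.0914875 ≈ 0.485
P(Transmitter T1 | narrowband) = 0.0239875/0.0914875 ≈ 0.262

Transmitter T3 0.252, Transmitter T2 0.485, Transmitter T1 0.262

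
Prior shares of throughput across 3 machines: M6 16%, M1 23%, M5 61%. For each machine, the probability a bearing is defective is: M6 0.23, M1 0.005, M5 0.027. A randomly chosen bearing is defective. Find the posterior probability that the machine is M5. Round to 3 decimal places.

0.303

Prior × likelihood for each hypothesis:
  M6: 0.16 × 0.23 = 0.0368
  M1: 0.23 × 0.005 = 0.00115
  M5: 0.61 × 0.027 = 0.01647
Normalizing constant = 0.05442.
P(M5 | evidence) = 0.01647 / 0.05442 ≈ 0.303.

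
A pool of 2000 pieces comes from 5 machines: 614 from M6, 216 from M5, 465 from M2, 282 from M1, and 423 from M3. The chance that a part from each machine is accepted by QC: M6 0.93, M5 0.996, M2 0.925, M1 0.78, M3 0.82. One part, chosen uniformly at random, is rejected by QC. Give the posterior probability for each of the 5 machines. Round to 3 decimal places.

Taking complements, P(rejected | each) = M6 0.07, M5 0.004, M2 0.075, M1 0.22, M3 0.18.
Unnormalized posteriors (prior × likelihood):
  M6: 0.307 × 0.07 = 0.02149
  M5: 0.108 × 0.004 = 0.000432
  M2: 0.2325 × 0.075 = 0.0174375
  M1: 0.141 × 0.22 = 0.03102
  M3: 0.2115 × 0.18 = 0.03807
Total = 0.1084495.
P(M6 | rejected) = 0.02149/0.1084495 ≈ 0.198
P(M5 | rejected) = 0.000432/0.1084495 ≈ 0.004
P(M2 | rejected) = 0.0174375/0.1084495 ≈ 0.161
P(M1 | rejected) = 0.03102/0.1084495 ≈ 0.286
P(M3 | rejected) = 0.03807/0.1084495 ≈ 0.351

M6 0.198, M5 0.004, M2 0.161, M1 0.286, M3 0.351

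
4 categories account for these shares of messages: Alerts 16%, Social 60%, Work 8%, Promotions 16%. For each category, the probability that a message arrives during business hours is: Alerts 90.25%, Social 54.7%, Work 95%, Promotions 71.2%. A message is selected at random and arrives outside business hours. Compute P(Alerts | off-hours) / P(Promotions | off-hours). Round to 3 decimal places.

0.339

Taking complements, P(off-hours | each) = Alerts 0.0975, Social 0.453, Work 0.05, Promotions 0.288.
Prior × likelihood for each hypothesis:
  Alerts: 0.16 × 0.0975 = 0.0156
  Social: 0.6 × 0.453 = 0.2718
  Work: 0.08 × 0.05 = 0.004
  Promotions: 0.16 × 0.288 = 0.04608
Sum = 0.33748.
The ratio is 0.0156 / 0.04608 (the normalizer cancels) = 0.339.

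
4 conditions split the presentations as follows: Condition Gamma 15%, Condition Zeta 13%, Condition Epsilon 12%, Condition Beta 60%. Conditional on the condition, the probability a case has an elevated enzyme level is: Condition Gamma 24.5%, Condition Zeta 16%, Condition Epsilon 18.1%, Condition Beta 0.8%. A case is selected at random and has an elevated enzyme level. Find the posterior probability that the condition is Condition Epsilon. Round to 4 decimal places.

Prior × likelihood for each hypothesis:
  Condition Gamma: 0.15 × 0.245 = 0.03675
  Condition Zeta: 0.13 × 0.16 = 0.0208
  Condition Epsilon: 0.12 × 0.181 = 0.02172
  Condition Beta: 0.6 × 0.008 = 0.0048
Sum = 0.08407.
P(Condition Epsilon | evidence) = 0.02172 / 0.08407 ≈ 0.2584.

0.2584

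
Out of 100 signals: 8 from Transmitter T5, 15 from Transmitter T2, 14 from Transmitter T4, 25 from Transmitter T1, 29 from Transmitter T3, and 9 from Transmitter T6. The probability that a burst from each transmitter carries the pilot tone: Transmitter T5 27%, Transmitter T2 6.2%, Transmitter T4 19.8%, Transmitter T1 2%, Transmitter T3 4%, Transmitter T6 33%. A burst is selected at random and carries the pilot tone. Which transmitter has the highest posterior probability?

By Bayes' rule, posterior ∝ prior × likelihood:
  Transmitter T5: 0.08 × 0.27 = 0.0216
  Transmitter T2: 0.15 × 0.062 = 0.0093
  Transmitter T4: 0.14 × 0.198 = 0.02772
  Transmitter T1: 0.25 × 0.02 = 0.005
  Transmitter T3: 0.29 × 0.04 = 0.0116
  Transmitter T6: 0.09 × 0.33 = 0.0297
Total = 0.10492.
Largest term belongs to Transmitter T6, so Transmitter T6 is most probable.

Transmitter T6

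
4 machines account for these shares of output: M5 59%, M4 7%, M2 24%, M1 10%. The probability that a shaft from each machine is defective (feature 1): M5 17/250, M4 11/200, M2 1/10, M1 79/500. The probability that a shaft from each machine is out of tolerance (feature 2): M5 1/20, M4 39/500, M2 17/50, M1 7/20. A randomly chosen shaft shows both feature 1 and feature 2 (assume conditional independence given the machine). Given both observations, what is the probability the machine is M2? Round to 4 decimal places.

Compute prior × likelihood for every hypothesis:
  M5: 0.59 × 0.068 × 0.05 = 0.002006
  M4: 0.07 × 0.055 × 0.078 = 0.0003003
  M2: 0.24 × 0.1 × 0.34 = 0.00816
  M1: 0.1 × 0.158 × 0.35 = 0.00553
Normalizing constant = 0.0159963.
P(M2 | evidence) = 0.00816 / 0.0159963 ≈ 0.5101.

0.5101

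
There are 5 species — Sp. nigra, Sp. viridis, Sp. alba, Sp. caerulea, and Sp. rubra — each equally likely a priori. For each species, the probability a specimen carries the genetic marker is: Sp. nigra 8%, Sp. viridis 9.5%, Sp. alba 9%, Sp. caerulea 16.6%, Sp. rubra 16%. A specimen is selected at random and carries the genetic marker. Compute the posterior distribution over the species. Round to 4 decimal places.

With a uniform prior (1/5 each), posterior ∝ likelihood:
  Sp. nigra: 0.08
  Sp. viridis: 0.095
  Sp. alba: 0.09
  Sp. caerulea: 0.166
  Sp. rubra: 0.16
Total = 0.591.
P(Sp. nigra | marker) = 0.08/0.591 ≈ 0.1354
P(Sp. viridis | marker) = 0.095/0.591 ≈ 0.1607
P(Sp. alba | marker) = 0.09/0.591 ≈ 0.1523
P(Sp. caerulea | marker) = 0.166/0.591 ≈ 0.2809
P(Sp. rubra | marker) = 0.16/0.591 ≈ 0.2707

Sp. nigra 0.1354, Sp. viridis 0.1607, Sp. alba 0.1523, Sp. caerulea 0.2809, Sp. rubra 0.2707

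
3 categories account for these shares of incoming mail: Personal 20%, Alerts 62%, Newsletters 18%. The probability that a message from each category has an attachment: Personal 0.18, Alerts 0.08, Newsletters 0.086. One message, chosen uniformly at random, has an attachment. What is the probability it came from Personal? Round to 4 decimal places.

0.3562

Unnormalized posteriors (prior × likelihood):
  Personal: 0.2 × 0.18 = 0.036
  Alerts: 0.62 × 0.08 = 0.0496
  Newsletters: 0.18 × 0.086 = 0.01548
Total = 0.10108.
P(Personal | evidence) = 0.036 / 0.10108 ≈ 0.3562.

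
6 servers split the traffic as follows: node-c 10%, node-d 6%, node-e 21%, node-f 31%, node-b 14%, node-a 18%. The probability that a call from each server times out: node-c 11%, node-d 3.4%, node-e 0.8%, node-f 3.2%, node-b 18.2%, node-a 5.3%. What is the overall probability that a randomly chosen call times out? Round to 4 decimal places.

0.0597

Compute prior × likelihood for every hypothesis:
  node-c: 0.1 × 0.11 = 0.011
  node-d: 0.06 × 0.034 = 0.00204
  node-e: 0.21 × 0.008 = 0.00168
  node-f: 0.31 × 0.032 = 0.00992
  node-b: 0.14 × 0.182 = 0.02548
  node-a: 0.18 × 0.053 = 0.00954
P(timeout) = 0.011 + 0.00204 + 0.00168 + 0.00992 + 0.02548 + 0.00954 = 0.05966 → 0.0597.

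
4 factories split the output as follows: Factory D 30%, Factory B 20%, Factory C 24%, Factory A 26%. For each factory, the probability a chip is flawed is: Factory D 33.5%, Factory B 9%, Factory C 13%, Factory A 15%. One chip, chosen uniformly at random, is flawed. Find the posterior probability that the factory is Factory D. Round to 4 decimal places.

0.5326

Compute prior × likelihood for every hypothesis:
  Factory D: 0.3 × 0.335 = 0.1005
  Factory B: 0.2 × 0.09 = 0.018
  Factory C: 0.24 × 0.13 = 0.0312
  Factory A: 0.26 × 0.15 = 0.039
Total = 0.1887.
P(Factory D | evidence) = 0.1005 / 0.1887 ≈ 0.5326.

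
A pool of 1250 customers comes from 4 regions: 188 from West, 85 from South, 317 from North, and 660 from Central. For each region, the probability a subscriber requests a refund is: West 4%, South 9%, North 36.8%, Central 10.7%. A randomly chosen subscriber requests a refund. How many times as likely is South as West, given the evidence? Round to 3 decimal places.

Prior × likelihood for each hypothesis:
  West: 0.1504 × 0.04 = 0.006016
  South: 0.068 × 0.09 = 0.00612
  North: 0.2536 × 0.368 = 0.0933248
  Central: 0.528 × 0.107 = 0.056496
Sum = 0.1619568.
The ratio is 0.00612 / 0.006016 (the normalizer cancels) = 1.017.

1.017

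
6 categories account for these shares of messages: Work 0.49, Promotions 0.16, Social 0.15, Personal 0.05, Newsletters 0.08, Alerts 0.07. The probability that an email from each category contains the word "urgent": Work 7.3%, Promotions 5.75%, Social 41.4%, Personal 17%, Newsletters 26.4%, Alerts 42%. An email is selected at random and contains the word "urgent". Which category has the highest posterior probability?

Social

Unnormalized posteriors (prior × likelihood):
  Work: 0.49 × 0.073 = 0.03577
  Promotions: 0.16 × 0.0575 = 0.0092
  Social: 0.15 × 0.414 = 0.0621
  Personal: 0.05 × 0.17 = 0.0085
  Newsletters: 0.08 × 0.264 = 0.02112
  Alerts: 0.07 × 0.42 = 0.0294
Total = 0.16609.
Largest term belongs to Social, so Social is most probable.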